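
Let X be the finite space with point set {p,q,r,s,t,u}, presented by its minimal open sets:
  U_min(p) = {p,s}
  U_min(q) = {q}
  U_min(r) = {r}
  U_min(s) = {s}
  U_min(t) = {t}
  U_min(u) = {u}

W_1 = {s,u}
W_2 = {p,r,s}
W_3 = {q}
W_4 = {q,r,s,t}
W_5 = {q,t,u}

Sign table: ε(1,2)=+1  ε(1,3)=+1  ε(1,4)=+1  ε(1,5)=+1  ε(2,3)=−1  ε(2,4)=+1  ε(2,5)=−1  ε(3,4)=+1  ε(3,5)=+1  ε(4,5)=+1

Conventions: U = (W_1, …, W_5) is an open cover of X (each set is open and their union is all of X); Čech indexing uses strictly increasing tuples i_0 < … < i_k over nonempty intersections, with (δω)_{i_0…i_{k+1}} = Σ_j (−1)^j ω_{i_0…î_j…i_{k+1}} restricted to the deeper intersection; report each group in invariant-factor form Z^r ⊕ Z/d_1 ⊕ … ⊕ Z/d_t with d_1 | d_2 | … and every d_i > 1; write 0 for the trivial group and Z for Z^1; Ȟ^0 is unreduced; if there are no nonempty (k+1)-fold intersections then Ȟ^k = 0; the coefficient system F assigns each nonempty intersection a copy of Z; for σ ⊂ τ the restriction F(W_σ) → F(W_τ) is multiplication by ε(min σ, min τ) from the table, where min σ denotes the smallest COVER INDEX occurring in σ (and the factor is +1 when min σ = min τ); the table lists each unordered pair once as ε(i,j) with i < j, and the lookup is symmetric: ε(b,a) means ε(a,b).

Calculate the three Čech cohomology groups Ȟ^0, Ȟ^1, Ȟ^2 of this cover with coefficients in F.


Ȟ^0 ≅ Z,  Ȟ^1 ≅ Z,  Ȟ^2 ≅ 0

nonempty overlaps:
  W12={s} W14={s} W15={u} W24={r,s} W34={q} W35={q} W45={q,t}
  W124={s} W345={q}
C dims 5,7,2; δ0: rk 4, SNF 1^4; δ1: rk 2, SNF 1^2
degree 0: 5−4−0 = 1 → Ȟ^0 ≅ Z
degree 1: 7−2−4 = 1 → Ȟ^1 ≅ Z
degree 2: 2−0−2 = 0 → Ȟ^2 ≅ 0


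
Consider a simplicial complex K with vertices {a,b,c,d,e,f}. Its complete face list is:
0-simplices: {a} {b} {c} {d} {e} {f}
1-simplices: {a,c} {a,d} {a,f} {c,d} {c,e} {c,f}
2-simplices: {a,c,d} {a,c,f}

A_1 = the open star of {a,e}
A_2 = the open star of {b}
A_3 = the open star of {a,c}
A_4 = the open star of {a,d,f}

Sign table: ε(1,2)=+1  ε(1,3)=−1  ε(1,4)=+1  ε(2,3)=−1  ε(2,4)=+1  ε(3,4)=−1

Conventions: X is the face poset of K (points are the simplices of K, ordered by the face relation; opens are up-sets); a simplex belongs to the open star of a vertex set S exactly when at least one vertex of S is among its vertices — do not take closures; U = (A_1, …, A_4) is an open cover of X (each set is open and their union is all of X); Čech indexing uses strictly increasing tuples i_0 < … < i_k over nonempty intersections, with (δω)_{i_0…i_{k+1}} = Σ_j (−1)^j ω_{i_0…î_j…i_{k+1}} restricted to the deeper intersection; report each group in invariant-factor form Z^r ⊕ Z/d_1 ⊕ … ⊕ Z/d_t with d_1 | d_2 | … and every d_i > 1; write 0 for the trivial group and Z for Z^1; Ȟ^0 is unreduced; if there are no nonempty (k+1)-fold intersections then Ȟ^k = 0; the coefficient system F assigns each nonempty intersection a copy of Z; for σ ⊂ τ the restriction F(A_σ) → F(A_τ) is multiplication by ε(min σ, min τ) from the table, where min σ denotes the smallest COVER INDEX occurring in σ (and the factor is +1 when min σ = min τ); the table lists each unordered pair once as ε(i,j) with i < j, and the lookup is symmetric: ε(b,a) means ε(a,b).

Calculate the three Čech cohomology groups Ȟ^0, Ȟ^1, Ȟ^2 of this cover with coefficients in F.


nonempty overlaps:
  A1={{a},{e},{a,c},{a,d},{a,f},{c,e},{a,c,d},{a,c,f}} A2={{b}} A3={{a},{c},{a,c},{a,d},{a,f},{c,d},{c,e},{c,f},{a,c,d},{a,c,f}} A4={{a},{d},{f},{a,c},{a,d},{a,f},{c,d},{c,f},{a,c,d},{a,c,f}}
  A13={{a},{a,c},{a,d},{a,f},{c,e},{a,c,d},{a,c,f}} A14={{a},{a,c},{a,d},{a,f},{a,c,d},{a,c,f}} A34={{a},{a,c},{a,d},{a,f},{c,d},{c,f},{a,c,d},{a,c,f}}
  A134={{a},{a,c},{a,d},{a,f},{a,c,d},{a,c,f}}
C dims 4,3,1; δ0: rk 2, SNF 1^2; δ1: rk 1, SNF 1^1
degree 0: 4−2−0 = 2 → Ȟ^0 ≅ Z^2
degree 1: 3−1−2 = 0 → Ȟ^1 ≅ 0
degree 2: 1−0−1 = 0 → Ȟ^2 ≅ 0

Ȟ^0(U;F) ≅ Z^2, Ȟ^1(U;F) ≅ 0, Ȟ^2(U;F) ≅ 0


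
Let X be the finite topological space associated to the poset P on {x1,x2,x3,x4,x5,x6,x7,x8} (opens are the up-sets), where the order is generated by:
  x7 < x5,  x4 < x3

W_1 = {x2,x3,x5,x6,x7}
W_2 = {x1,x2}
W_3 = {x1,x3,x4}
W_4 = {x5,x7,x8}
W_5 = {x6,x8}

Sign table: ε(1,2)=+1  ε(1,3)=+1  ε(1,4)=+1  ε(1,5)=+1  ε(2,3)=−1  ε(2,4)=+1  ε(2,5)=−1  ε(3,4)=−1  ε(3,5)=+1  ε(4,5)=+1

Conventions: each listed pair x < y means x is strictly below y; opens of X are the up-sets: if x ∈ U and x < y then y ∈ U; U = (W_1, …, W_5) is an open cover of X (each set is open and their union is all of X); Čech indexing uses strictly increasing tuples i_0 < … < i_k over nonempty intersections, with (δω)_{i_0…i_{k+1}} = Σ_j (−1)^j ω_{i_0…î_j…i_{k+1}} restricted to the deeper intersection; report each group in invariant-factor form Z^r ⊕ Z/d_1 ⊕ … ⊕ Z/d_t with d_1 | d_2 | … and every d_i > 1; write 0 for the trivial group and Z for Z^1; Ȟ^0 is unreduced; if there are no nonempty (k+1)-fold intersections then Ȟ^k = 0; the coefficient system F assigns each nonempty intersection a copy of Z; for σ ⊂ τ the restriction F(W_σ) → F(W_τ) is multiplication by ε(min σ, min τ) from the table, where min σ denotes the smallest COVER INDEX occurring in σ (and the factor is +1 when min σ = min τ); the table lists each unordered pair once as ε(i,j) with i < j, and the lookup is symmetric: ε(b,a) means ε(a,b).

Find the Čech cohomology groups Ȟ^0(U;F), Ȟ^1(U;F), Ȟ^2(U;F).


Ȟ^0 = 0, Ȟ^1 = Z ⊕ Z/2 and Ȟ^2 = 0

cover nerve:
  W12={x2} W13={x3} W14={x5,x7} W15={x6} W23={x1} W45={x8}
C dims 5,6; δ0: rk 5, SNF 1^4·2
Ȟ^0: (5−5)−0=0 ⇒ 0
Ȟ^1: (6−0)−5=1 plus torsion [2] ⇒ Z ⊕ Z/2
Ȟ^2: (0−0)−0=0 ⇒ 0


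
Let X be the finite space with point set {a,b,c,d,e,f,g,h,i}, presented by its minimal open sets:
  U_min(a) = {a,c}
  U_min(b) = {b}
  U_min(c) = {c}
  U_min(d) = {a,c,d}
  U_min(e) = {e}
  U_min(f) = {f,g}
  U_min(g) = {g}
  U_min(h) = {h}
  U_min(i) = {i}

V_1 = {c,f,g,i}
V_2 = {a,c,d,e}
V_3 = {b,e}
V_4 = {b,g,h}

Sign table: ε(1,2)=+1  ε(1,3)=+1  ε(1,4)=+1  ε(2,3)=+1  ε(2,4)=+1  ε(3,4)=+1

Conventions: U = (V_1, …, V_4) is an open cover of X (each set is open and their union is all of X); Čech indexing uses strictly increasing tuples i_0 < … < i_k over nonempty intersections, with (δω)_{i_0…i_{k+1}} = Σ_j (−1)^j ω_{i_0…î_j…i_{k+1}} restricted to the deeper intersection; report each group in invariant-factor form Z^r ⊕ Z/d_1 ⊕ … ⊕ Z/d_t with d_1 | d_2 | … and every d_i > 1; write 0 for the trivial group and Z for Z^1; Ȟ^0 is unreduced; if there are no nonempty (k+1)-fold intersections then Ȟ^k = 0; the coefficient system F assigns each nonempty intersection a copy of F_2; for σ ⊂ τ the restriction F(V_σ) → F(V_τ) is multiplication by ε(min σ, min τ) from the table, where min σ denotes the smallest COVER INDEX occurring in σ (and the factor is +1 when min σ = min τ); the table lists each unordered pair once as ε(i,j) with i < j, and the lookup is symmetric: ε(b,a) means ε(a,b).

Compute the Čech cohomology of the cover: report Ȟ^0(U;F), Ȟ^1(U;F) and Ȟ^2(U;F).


nerve of the cover:
  V12={c} V14={g} V23={e} V34={b}
C dims 4,4; δ0: rk_F2 3
Ȟ^0 = (4 − 3) − 0 = 1, so Ȟ^0 ≅ Z/2
Ȟ^1 = (4 − 0) − 3 = 1, so Ȟ^1 ≅ Z/2
Ȟ^2 = (0 − 0) − 0 = 0, so Ȟ^2 ≅ 0

Ȟ^0(U;F) ≅ Z/2, Ȟ^1(U;F) ≅ Z/2 and Ȟ^2(U;F) ≅ 0


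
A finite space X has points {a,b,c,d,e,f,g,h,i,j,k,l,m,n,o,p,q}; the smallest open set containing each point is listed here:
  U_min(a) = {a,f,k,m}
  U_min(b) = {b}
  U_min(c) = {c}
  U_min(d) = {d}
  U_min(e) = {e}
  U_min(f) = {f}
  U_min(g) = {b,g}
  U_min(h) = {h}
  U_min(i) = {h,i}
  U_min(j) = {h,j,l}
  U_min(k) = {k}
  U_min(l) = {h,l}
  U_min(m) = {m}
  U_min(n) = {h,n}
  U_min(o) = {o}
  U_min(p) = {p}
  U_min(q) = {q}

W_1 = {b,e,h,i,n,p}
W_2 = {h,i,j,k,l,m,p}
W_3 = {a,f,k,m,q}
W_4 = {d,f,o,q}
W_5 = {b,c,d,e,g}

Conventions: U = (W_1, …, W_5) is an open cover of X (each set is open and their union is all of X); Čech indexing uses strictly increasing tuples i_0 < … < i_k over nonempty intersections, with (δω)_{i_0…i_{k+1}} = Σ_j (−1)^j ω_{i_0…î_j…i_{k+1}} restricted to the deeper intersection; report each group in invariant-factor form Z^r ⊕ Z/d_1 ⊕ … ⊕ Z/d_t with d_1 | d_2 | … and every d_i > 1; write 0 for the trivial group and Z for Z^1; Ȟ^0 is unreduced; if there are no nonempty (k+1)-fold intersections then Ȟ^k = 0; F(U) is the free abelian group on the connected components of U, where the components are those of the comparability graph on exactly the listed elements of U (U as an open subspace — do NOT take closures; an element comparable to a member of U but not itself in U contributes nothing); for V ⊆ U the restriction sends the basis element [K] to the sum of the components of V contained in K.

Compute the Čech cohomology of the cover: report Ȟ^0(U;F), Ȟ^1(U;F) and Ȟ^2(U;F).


Ȟ^0 = Z^9, Ȟ^1 = 0, Ȟ^2 = 0

intersection data:
  W12={h,i,p} W15={b,e} W23={k,m} W34={f,q} W45={d}
components per intersection:
  W1: {b} {e} {h,i,n} {p}
  W2: {h,i,j,l} {k} {m} {p}
  W3: {a,f,k,m} {q}
  W4: {d} {f} {o} {q}
  W5: {b,g} {c} {d} {e}
  W12: {h,i} {p}
  W15: {b} {e}
  W23: {k} {m}
  W34: {f} {q}
  W45: {d}
C dims 18,9; δ0: rk 9, SNF 1^9
Ȟ^0 = (18 − 9) − 0 = 9, so Ȟ^0 ≅ Z^9
Ȟ^1 = (9 − 0) − 9 = 0, so Ȟ^1 ≅ 0
Ȟ^2 = (0 − 0) − 0 = 0, so Ȟ^2 ≅ 0


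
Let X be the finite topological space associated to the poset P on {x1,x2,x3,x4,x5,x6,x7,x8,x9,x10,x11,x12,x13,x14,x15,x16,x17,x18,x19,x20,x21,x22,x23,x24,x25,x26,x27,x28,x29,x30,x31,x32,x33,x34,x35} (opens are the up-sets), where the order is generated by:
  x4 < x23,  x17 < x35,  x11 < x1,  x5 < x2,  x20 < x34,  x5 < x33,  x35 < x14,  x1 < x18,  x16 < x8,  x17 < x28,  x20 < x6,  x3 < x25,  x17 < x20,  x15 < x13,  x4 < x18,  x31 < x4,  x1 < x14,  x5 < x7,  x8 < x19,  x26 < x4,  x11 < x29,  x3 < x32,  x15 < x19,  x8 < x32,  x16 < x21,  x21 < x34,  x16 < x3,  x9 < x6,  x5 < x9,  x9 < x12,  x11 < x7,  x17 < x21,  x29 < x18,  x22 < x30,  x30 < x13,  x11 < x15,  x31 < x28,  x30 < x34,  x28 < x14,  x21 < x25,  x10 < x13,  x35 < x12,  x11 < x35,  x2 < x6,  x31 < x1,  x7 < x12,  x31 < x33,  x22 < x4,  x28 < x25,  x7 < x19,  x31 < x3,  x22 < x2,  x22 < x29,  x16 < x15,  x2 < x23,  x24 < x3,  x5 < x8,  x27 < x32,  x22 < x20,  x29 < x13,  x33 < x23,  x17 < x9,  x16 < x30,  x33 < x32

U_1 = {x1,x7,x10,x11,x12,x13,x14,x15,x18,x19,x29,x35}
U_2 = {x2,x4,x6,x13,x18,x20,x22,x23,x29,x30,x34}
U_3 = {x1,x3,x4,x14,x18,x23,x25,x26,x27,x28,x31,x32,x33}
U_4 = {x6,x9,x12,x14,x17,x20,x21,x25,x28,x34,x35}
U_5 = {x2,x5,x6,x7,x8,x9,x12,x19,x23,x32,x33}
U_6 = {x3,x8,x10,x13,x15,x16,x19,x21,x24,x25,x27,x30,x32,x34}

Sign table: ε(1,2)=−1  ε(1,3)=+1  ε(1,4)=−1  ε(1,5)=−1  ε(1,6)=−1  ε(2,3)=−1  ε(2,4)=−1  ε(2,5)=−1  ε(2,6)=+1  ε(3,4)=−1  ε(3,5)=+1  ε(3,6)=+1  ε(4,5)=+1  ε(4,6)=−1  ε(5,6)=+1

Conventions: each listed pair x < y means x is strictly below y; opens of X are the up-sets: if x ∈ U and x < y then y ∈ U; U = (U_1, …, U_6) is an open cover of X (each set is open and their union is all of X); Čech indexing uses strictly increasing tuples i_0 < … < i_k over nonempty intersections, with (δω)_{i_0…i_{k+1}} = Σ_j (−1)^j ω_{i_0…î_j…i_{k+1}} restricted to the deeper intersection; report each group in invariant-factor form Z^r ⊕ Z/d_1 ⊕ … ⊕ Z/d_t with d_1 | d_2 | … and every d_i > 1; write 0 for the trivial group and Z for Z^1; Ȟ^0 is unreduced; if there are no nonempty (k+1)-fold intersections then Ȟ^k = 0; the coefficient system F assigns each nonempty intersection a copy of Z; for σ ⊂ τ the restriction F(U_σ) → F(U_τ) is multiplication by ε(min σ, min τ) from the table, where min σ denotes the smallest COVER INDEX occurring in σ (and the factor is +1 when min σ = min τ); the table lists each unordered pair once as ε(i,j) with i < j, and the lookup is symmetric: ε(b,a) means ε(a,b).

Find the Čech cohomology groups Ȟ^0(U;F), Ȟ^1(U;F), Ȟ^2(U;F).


nonempty intersections:
  U12={x13,x18,x29} U13={x1,x14,x18} U14={x12,x14,x35} U15={x7,x12,x19} U16={x10,x13,x15,x19} U23={x4,x18,x23} U24={x6,x20,x34} U25={x2,x6,x23} U26={x13,x30,x34} U34={x14,x25,x28} U35={x23,x32,x33} U36={x3,x25,x27,x32} U45={x6,x9,x12} U46={x21,x25,x34} U56={x8,x19,x32}
  U123={x18} U126={x13} U134={x14} U145={x12} U156={x19} U235={x23} U245={x6} U246={x34} U346={x25} U356={x32}
C dims 6,15,10; δ0: rk 6, SNF 1^5·2; δ1: rk 9, SNF 1^9
Ȟ^0: (6−6)−0=0 ⇒ 0
Ȟ^1: (15−9)−6=0 plus torsion [2] ⇒ Z/2
Ȟ^2: (10−0)−9=1 ⇒ Z

Ȟ^0(U;F) ≅ 0,  Ȟ^1(U;F) ≅ Z/2,  Ȟ^2(U;F) ≅ Z


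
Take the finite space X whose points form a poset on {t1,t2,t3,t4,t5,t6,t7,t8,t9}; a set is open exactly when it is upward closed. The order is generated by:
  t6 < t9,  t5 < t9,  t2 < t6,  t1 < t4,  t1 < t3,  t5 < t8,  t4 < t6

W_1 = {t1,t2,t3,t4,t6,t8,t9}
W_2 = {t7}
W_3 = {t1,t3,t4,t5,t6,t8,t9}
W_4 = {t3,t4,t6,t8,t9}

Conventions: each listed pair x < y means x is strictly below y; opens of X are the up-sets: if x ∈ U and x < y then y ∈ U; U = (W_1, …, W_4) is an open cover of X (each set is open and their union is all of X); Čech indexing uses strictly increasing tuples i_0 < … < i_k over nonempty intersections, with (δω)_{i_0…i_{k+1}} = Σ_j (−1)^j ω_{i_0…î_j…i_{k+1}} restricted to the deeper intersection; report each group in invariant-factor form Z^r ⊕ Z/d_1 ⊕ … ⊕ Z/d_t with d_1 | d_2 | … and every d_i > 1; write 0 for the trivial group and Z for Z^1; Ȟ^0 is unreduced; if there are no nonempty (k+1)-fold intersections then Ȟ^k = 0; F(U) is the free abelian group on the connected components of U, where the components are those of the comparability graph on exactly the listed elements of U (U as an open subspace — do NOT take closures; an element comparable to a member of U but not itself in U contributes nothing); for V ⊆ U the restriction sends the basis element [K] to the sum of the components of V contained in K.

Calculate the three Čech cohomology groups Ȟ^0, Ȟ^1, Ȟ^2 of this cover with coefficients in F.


Ȟ^0 ≅ Z^2; Ȟ^1 ≅ 0; Ȟ^2 ≅ 0

nonempty intersections:
  W13={t1,t3,t4,t6,t8,t9} W14={t3,t4,t6,t8,t9} W34={t3,t4,t6,t8,t9}
  W134={t3,t4,t6,t8,t9}
components per intersection:
  W1: {t1,t2,t3,t4,t6,t9} {t8}
  W2: {t7}
  W3: {t1,t3,t4,t5,t6,t8,t9}
  W4: {t3} {t4,t6,t9} {t8}
  W13: {t1,t3,t4,t6,t9} {t8}
  W14: {t3} {t4,t6,t9} {t8}
  W34: {t3} {t4,t6,t9} {t8}
  W134: {t3} {t4,t6,t9} {t8}
C dims 7,8,3; δ0: rk 5, SNF 1^5; δ1: rk 3, SNF 1^3
Ȟ^0: (7−5)−0=2 ⇒ Z^2
Ȟ^1: (8−3)−5=0 ⇒ 0
Ȟ^2: (3−0)−3=0 ⇒ 0


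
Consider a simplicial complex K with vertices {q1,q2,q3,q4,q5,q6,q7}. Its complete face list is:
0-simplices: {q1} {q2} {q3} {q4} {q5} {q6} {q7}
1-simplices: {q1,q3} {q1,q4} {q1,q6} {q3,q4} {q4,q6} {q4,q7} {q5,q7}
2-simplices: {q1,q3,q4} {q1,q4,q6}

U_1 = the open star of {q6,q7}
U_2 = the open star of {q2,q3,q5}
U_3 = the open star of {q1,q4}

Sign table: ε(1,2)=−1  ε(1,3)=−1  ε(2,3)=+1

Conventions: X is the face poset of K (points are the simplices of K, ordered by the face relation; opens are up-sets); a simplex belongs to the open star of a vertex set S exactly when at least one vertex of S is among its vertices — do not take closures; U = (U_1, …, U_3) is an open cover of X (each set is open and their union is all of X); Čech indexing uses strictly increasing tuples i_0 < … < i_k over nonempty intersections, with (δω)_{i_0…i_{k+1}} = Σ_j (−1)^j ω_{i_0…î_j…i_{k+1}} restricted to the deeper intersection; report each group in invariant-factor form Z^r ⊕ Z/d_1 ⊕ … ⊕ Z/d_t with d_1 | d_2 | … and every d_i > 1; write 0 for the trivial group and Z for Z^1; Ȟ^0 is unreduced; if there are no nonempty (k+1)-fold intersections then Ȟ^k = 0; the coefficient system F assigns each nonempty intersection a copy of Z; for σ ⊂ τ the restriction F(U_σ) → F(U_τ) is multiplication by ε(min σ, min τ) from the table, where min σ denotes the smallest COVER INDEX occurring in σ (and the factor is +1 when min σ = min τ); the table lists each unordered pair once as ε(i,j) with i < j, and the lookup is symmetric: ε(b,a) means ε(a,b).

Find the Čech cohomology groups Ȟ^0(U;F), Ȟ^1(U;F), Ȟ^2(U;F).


Ȟ^0 ≅ Z,  Ȟ^1 ≅ Z,  Ȟ^2 ≅ 0

nonempty intersections:
  U1={{q6},{q7},{q1,q6},{q4,q6},{q4,q7},{q5,q7},{q1,q4,q6}} U2={{q2},{q3},{q5},{q1,q3},{q3,q4},{q5,q7},{q1,q3,q4}} U3={{q1},{q4},{q1,q3},{q1,q4},{q1,q6},{q3,q4},{q4,q6},{q4,q7},{q1,q3,q4},{q1,q4,q6}}
  U12={{q5,q7}} U13={{q1,q6},{q4,q6},{q4,q7},{q1,q4,q6}} U23={{q1,q3},{q3,q4},{q1,q3,q4}}
C dims 3,3; δ0: rk 2, SNF 1^2
Ȟ^0: (3−2)−0=1 ⇒ Z
Ȟ^1: (3−0)−2=1 ⇒ Z
Ȟ^2: (0−0)−0=0 ⇒ 0


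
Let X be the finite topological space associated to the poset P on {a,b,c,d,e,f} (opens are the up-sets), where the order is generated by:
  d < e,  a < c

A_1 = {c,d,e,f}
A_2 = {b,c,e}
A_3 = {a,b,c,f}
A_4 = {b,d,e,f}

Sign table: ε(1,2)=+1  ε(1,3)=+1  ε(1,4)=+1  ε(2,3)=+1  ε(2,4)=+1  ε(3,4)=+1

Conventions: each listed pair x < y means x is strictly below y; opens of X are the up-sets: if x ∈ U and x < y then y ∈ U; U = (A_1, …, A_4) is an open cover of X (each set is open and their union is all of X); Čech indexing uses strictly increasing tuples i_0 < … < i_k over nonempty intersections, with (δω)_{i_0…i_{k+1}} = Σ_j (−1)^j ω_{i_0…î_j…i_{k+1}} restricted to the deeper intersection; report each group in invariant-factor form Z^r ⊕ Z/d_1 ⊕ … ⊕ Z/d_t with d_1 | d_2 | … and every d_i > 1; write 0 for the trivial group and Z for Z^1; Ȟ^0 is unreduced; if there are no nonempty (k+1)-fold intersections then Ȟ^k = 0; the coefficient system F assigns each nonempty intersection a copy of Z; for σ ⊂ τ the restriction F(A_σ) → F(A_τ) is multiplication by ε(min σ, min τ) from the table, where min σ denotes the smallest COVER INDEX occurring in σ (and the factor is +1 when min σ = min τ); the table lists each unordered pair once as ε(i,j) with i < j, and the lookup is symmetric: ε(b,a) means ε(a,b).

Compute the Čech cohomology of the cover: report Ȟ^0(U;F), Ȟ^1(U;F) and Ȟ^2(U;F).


intersection data:
  A12={c,e} A13={c,f} A14={d,e,f} A23={b,c} A24={b,e} A34={b,f}
  A123={c} A124={e} A134={f} A234={b}
C dims 4,6,4; δ0: rk 3, SNF 1^3; δ1: rk 3, SNF 1^3
Ȟ^0 = (4 − 3) − 0 = 1, so Ȟ^0 ≅ Z
Ȟ^1 = (6 − 3) − 3 = 0, so Ȟ^1 ≅ 0
Ȟ^2 = (4 − 0) − 3 = 1, so Ȟ^2 ≅ Z

Ȟ^0 = Z,  Ȟ^1 = 0,  Ȟ^2 = Z


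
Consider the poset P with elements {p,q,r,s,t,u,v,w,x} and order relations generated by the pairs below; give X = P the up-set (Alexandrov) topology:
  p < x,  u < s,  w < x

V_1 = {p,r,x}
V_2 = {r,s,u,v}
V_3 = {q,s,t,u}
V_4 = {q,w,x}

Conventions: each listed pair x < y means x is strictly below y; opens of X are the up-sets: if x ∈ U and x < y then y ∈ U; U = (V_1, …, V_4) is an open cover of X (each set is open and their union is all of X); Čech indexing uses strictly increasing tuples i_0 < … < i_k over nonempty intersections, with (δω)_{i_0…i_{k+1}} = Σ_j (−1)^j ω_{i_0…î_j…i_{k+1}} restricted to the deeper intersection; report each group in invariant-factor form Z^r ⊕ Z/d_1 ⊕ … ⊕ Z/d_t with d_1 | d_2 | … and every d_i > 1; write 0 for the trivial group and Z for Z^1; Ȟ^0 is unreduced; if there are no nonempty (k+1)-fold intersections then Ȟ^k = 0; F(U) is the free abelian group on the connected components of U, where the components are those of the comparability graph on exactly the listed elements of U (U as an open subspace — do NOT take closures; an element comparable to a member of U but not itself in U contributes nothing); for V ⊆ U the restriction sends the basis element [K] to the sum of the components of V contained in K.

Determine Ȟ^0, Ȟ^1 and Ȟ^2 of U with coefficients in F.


intersection data:
  V12={r} V14={x} V23={s,u} V34={q}
components per intersection:
  V1: {p,x} {r}
  V2: {r} {s,u} {v}
  V3: {q} {s,u} {t}
  V4: {q} {w,x}
  V12: {r}
  V14: {x}
  V23: {s,u}
  V34: {q}
C dims 10,4; δ0: rk 4, SNF 1^4
Ȟ^0 = (10 − 4) − 0 = 6, so Ȟ^0 ≅ Z^6
Ȟ^1 = (4 − 0) − 4 = 0, so Ȟ^1 ≅ 0
Ȟ^2 = (0 − 0) − 0 = 0, so Ȟ^2 ≅ 0

Ȟ^0 ≅ Z^6, Ȟ^1 ≅ 0 and Ȟ^2 ≅ 0


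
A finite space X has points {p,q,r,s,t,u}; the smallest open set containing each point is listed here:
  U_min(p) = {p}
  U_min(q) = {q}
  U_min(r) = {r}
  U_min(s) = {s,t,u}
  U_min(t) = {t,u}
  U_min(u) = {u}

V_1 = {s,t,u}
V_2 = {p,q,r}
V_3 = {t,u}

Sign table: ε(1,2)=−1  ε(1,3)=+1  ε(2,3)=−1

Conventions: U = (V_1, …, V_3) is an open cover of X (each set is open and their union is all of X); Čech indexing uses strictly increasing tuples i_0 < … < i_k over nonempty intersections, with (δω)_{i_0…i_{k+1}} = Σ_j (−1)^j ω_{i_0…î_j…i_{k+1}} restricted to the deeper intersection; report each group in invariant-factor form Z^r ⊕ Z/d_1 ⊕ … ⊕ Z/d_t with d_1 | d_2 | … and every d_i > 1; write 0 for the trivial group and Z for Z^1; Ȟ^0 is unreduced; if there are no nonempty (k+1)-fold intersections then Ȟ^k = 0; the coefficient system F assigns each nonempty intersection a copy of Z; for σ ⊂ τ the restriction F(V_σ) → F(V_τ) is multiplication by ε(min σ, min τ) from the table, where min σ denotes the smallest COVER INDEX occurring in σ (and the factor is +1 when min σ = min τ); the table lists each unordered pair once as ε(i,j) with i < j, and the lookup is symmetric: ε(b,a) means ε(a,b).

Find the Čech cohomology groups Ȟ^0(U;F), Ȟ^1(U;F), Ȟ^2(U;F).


cover nerve:
  V13={t,u}
C dims 3,1; δ0: rk 1, SNF 1^1
Ȟ^0: (3−1)−0=2 ⇒ Z^2
Ȟ^1: (1−0)−1=0 ⇒ 0
Ȟ^2: (0−0)−0=0 ⇒ 0

Ȟ^0 ≅ Z^2, Ȟ^1 ≅ 0 and Ȟ^2 ≅ 0


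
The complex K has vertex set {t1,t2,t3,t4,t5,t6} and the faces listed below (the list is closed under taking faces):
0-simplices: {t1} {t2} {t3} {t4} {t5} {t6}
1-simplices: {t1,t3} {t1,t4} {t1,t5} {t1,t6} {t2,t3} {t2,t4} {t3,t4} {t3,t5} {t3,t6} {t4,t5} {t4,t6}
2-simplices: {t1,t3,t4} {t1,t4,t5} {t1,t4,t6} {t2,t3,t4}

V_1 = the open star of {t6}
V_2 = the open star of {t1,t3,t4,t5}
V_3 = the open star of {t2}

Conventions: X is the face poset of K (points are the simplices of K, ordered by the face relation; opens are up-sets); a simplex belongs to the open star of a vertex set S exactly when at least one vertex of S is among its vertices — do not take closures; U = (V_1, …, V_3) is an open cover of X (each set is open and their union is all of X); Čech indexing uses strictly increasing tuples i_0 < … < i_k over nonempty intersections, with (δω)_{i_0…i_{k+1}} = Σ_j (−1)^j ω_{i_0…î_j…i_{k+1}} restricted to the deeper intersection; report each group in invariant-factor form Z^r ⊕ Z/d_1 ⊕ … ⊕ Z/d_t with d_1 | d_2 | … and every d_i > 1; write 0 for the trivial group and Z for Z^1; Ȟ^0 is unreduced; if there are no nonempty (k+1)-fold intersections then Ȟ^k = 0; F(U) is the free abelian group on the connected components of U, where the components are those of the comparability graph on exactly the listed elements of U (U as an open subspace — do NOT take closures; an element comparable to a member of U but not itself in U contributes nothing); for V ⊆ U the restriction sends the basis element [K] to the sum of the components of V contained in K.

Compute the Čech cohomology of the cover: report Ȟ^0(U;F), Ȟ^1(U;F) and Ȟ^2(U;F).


nonempty intersections:
  V1={{t6},{t1,t6},{t3,t6},{t4,t6},{t1,t4,t6}} V2={{t1},{t3},{t4},{t5},{t1,t3},{t1,t4},{t1,t5},{t1,t6},{t2,t3},{t2,t4},{t3,t4},{t3,t5},{t3,t6},{t4,t5},{t4,t6},{t1,t3,t4},{t1,t4,t5},{t1,t4,t6},{t2,t3,t4}} V3={{t2},{t2,t3},{t2,t4},{t2,t3,t4}}
  V12={{t1,t6},{t3,t6},{t4,t6},{t1,t4,t6}} V23={{t2,t3},{t2,t4},{t2,t3,t4}}
components per intersection:
  V1: {{t6},{t1,t6},{t3,t6},{t4,t6},{t1,t4,t6}}
  V2: {{t1},{t3},{t4},{t5},{t1,t3},{t1,t4},{t1,t5},{t1,t6},{t2,t3},{t2,t4},{t3,t4},{t3,t5},{t3,t6},{t4,t5},{t4,t6},{t1,t3,t4},{t1,t4,t5},{t1,t4,t6},{t2,t3,t4}}
  V3: {{t2},{t2,t3},{t2,t4},{t2,t3,t4}}
  V12: {{t1,t6},{t4,t6},{t1,t4,t6}} {{t3,t6}}
  V23: {{t2,t3},{t2,t4},{t2,t3,t4}}
C dims 3,3; δ0: rk 2, SNF 1^2
Ȟ^0: (3−2)−0=1 ⇒ Z
Ȟ^1: (3−0)−2=1 ⇒ Z
Ȟ^2: (0−0)−0=0 ⇒ 0

Ȟ^0 ≅ Z, Ȟ^1 ≅ Z, Ȟ^2 ≅ 0


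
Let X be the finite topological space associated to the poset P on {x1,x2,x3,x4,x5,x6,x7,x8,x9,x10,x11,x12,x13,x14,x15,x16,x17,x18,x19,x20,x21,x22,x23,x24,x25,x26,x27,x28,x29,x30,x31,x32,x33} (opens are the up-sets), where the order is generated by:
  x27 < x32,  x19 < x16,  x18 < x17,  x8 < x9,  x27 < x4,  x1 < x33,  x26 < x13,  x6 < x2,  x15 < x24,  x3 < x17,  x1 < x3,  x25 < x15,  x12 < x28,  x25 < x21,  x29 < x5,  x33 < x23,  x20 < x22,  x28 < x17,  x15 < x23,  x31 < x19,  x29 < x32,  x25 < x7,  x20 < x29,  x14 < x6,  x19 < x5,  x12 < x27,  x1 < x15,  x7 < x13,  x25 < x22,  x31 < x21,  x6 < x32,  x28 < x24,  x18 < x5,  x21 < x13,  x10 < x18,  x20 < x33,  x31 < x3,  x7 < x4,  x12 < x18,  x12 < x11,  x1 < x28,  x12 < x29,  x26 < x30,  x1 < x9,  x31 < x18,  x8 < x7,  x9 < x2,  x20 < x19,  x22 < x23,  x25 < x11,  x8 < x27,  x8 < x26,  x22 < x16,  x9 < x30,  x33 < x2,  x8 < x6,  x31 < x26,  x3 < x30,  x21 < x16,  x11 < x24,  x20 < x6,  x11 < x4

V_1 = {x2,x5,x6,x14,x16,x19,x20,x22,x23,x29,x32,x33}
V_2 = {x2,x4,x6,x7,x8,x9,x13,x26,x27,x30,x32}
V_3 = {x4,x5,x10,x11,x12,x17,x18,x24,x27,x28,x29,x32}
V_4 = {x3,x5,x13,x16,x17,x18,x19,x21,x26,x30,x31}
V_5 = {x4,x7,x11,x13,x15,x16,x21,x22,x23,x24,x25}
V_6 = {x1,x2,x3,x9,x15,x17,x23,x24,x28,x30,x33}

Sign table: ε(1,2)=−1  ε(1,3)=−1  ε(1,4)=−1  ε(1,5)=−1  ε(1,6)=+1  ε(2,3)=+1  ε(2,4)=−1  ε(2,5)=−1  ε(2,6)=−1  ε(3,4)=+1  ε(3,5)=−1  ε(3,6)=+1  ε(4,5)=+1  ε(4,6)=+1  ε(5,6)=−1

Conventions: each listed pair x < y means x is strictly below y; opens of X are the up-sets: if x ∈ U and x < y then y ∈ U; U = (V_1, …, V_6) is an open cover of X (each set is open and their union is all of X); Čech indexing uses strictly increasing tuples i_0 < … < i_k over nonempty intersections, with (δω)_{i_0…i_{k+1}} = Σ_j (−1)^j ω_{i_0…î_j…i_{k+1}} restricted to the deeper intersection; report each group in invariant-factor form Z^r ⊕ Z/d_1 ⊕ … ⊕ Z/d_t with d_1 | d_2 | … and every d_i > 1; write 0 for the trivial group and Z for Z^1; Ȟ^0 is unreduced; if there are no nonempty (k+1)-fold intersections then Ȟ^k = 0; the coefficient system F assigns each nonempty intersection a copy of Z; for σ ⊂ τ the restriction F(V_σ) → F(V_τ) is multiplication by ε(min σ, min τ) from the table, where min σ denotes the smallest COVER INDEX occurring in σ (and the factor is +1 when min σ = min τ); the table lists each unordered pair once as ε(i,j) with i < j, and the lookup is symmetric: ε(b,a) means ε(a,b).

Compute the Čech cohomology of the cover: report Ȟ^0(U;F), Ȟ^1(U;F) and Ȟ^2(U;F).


Ȟ^0(U;F) ≅ 0, Ȟ^1(U;F) ≅ Z/2 and Ȟ^2(U;F) ≅ Z

nonempty intersections:
  V12={x2,x6,x32} V13={x5,x29,x32} V14={x5,x16,x19} V15={x16,x22,x23} V16={x2,x23,x33} V23={x4,x27,x32} V24={x13,x26,x30} V25={x4,x7,x13} V26={x2,x9,x30} V34={x5,x17,x18} V35={x4,x11,x24} V36={x17,x24,x28} V45={x13,x16,x21} V46={x3,x17,x30} V56={x15,x23,x24}
  V123={x32} V126={x2} V134={x5} V145={x16} V156={x23} V235={x4} V245={x13} V246={x30} V346={x17} V356={x24}
C dims 6,15,10; δ0: rk 6, SNF 1^5·2; δ1: rk 9, SNF 1^9
Ȟ^0: (6−6)−0=0 ⇒ 0
Ȟ^1: (15−9)−6=0 plus torsion [2] ⇒ Z/2
Ȟ^2: (10−0)−9=1 ⇒ Z


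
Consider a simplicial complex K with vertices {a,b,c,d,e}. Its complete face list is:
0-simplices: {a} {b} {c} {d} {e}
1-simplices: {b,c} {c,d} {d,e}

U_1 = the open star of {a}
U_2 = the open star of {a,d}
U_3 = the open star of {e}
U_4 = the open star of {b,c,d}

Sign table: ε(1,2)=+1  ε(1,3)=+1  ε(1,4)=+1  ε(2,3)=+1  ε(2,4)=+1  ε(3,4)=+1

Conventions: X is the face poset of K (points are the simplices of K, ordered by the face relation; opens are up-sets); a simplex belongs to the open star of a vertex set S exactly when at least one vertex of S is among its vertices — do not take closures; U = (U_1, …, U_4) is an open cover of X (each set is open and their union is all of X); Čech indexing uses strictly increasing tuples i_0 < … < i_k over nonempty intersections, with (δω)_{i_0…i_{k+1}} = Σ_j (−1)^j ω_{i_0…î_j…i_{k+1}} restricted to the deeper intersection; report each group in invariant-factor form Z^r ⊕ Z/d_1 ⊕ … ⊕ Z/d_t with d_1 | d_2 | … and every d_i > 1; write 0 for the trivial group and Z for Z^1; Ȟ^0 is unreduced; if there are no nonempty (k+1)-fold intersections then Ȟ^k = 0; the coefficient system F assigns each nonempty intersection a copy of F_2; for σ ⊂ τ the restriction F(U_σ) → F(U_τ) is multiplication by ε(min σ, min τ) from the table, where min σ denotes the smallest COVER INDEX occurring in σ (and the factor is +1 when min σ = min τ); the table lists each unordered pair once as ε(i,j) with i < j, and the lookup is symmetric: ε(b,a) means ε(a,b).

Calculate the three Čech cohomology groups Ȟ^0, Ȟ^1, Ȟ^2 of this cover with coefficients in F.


Ȟ^0 = Z/2; Ȟ^1 = 0; Ȟ^2 = 0

nerve simplices:
  U1={{a}} U2={{a},{d},{c,d},{d,e}} U3={{e},{d,e}} U4={{b},{c},{d},{b,c},{c,d},{d,e}}
  U12={{a}} U23={{d,e}} U24={{d},{c,d},{d,e}} U34={{d,e}}
  U234={{d,e}}
C dims 4,4,1; δ0: rk_F2 3; δ1: rk_F2 1
degree 0: 4−3−0 = 1 → Ȟ^0 ≅ Z/2
degree 1: 4−1−3 = 0 → Ȟ^1 ≅ 0
degree 2: 1−0−1 = 0 → Ȟ^2 ≅ 0


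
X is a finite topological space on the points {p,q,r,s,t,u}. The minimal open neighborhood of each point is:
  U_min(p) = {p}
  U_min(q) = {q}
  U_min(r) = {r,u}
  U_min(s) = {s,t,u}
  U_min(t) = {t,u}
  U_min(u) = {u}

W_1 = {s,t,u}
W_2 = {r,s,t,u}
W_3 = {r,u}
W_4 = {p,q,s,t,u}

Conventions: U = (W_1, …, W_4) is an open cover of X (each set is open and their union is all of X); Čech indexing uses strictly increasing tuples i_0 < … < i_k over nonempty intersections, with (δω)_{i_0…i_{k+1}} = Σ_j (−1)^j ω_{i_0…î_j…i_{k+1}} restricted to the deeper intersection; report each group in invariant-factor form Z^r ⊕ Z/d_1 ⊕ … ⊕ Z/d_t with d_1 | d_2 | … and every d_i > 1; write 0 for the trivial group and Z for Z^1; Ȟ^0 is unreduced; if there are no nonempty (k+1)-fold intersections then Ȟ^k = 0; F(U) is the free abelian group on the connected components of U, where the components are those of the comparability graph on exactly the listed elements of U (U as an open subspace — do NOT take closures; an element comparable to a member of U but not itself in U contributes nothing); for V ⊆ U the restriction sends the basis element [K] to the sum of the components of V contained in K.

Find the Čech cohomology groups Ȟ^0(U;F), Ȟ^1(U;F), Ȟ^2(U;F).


Ȟ^0(U;F) ≅ Z^3, Ȟ^1(U;F) ≅ 0 and Ȟ^2(U;F) ≅ 0

nonempty intersections:
  W12={s,t,u} W13={u} W14={s,t,u} W23={r,u} W24={s,t,u} W34={u}
  W123={u} W124={s,t,u} W134={u} W234={u}
  W1234={u}
components per intersection:
  W1: {s,t,u}
  W2: {r,s,t,u}
  W3: {r,u}
  W4: {p} {q} {s,t,u}
  W12: {s,t,u}
  W13: {u}
  W14: {s,t,u}
  W23: {r,u}
  W24: {s,t,u}
  W34: {u}
  W123: {u}
  W124: {s,t,u}
  W134: {u}
  W234: {u}
  W1234: {u}
C dims 6,6,4,1; δ0: rk 3, SNF 1^3; δ1: rk 3, SNF 1^3; δ2: rk 1, SNF 1^1
Ȟ^0: (6−3)−0=3 ⇒ Z^3
Ȟ^1: (6−3)−3=0 ⇒ 0
Ȟ^2: (4−1)−3=0 ⇒ 0


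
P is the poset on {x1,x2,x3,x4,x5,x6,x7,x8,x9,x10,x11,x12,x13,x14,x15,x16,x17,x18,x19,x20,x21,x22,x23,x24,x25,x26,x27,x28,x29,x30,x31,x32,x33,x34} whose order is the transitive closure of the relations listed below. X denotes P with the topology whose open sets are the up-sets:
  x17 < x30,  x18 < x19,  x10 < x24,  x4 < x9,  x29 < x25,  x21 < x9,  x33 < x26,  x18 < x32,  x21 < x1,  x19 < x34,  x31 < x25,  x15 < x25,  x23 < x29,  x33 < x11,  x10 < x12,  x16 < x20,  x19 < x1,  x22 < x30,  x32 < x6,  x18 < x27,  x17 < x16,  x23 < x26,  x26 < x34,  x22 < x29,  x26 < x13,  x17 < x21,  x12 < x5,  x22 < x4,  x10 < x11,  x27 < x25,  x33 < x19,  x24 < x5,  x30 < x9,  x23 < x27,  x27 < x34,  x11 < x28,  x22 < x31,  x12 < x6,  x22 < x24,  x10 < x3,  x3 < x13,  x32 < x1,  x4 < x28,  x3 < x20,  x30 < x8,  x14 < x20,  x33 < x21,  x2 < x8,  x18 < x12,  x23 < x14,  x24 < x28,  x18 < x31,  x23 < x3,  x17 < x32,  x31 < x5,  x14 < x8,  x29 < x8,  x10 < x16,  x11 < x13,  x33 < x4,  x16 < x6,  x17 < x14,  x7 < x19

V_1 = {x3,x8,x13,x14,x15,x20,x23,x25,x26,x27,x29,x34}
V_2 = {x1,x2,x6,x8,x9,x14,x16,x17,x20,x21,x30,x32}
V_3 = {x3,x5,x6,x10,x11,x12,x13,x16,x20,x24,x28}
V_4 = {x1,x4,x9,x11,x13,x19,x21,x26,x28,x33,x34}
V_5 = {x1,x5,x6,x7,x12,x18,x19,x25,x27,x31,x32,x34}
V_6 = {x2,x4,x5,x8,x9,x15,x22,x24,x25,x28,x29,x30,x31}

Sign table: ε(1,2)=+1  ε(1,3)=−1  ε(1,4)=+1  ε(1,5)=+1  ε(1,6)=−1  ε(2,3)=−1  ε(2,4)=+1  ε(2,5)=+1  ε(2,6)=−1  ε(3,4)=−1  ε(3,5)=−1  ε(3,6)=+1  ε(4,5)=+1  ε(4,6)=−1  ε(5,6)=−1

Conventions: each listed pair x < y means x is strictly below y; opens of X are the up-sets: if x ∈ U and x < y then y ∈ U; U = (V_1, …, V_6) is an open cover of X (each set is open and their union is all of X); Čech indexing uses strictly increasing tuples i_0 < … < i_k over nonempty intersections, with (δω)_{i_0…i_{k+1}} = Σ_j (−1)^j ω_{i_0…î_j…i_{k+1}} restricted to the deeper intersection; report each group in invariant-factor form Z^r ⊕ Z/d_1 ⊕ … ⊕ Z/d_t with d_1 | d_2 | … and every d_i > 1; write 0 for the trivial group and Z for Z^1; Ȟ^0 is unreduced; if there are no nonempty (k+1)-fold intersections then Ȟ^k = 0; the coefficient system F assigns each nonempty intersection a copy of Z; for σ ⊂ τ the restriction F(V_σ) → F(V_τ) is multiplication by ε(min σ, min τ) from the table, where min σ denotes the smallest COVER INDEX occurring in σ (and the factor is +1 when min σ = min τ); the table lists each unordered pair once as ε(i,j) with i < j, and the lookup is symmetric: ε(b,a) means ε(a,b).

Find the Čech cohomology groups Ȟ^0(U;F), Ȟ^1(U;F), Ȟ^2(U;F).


Ȟ^0 = Z, Ȟ^1 = 0 and Ȟ^2 = Z/2

nerve of the cover:
  V12={x8,x14,x20} V13={x3,x13,x20} V14={x13,x26,x34} V15={x25,x27,x34} V16={x8,x15,x25,x29} V23={x6,x16,x20} V24={x1,x9,x21} V25={x1,x6,x32} V26={x2,x8,x9,x30} V34={x11,x13,x28} V35={x5,x6,x12} V36={x5,x24,x28} V45={x1,x19,x34} V46={x4,x9,x28} V56={x5,x25,x31}
  V123={x20} V126={x8} V134={x13} V145={x34} V156={x25} V235={x6} V245={x1} V246={x9} V346={x28} V356={x5}
C dims 6,15,10; δ0: rk 5, SNF 1^5; δ1: rk 10, SNF 1^9·2
Ȟ^0 = (6 − 5) − 0 = 1, so Ȟ^0 ≅ Z
Ȟ^1 = (15 − 10) − 5 = 0, so Ȟ^1 ≅ 0
Ȟ^2 = (10 − 0) − 10 = 0 plus torsion [2], so Ȟ^2 ≅ Z/2


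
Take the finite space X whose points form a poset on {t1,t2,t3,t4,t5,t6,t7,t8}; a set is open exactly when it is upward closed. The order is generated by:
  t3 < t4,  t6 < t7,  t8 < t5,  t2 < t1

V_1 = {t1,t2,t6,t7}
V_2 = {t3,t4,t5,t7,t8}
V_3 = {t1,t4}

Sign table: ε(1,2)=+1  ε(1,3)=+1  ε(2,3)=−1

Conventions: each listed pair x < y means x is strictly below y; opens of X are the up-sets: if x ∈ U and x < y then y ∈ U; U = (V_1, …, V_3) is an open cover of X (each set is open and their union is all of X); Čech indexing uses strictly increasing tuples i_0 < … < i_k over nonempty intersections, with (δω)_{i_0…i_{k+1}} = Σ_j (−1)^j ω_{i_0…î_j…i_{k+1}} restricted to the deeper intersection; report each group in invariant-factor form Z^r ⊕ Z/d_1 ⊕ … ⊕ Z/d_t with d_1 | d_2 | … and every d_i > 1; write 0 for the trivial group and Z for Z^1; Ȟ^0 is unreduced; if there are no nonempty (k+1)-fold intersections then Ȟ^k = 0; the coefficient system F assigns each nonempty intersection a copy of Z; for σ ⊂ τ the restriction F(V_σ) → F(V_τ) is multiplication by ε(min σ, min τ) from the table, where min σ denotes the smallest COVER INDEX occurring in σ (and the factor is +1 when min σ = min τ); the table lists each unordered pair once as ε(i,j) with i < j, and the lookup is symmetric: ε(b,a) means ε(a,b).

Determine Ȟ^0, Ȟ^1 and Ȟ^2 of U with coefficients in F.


intersection data:
  V12={t7} V13={t1} V23={t4}
C dims 3,3; δ0: rk 3, SNF 1^2·2
Ȟ^0 = (3 − 3) − 0 = 0, so Ȟ^0 ≅ 0
Ȟ^1 = (3 − 0) − 3 = 0 plus torsion [2], so Ȟ^1 ≅ Z/2
Ȟ^2 = (0 − 0) − 0 = 0, so Ȟ^2 ≅ 0

Ȟ^0 ≅ 0,  Ȟ^1 ≅ Z/2,  Ȟ^2 ≅ 0


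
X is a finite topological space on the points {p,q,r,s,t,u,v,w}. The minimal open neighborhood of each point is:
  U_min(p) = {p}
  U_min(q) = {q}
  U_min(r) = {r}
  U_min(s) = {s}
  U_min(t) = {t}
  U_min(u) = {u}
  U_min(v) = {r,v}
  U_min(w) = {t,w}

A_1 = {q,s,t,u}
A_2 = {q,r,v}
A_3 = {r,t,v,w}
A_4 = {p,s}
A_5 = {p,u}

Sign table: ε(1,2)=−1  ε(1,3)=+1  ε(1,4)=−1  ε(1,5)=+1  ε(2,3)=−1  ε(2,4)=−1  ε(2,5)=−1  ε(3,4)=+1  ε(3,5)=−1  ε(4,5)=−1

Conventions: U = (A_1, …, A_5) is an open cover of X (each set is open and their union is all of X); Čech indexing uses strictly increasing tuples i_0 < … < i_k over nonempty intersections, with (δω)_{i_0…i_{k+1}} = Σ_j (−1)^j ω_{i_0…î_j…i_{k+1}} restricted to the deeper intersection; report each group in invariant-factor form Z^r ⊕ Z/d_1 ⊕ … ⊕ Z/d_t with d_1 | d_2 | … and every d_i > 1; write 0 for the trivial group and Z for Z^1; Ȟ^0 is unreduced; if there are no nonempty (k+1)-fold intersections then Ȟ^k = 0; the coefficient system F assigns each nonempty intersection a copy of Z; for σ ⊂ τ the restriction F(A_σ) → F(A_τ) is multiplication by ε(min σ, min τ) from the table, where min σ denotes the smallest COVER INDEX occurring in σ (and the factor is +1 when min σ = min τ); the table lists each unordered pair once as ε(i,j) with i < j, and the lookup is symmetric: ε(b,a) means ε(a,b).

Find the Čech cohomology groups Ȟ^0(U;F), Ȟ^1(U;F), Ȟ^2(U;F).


Ȟ^0 ≅ Z, Ȟ^1 ≅ Z^2, Ȟ^2 ≅ 0

nonempty overlaps:
  A12={q} A13={t} A14={s} A15={u} A23={r,v} A45={p}
C dims 5,6; δ0: rk 4, SNF 1^4
degree 0: 5−4−0 = 1 → Ȟ^0 ≅ Z
degree 1: 6−0−4 = 2 → Ȟ^1 ≅ Z^2
degree 2: 0−0−0 = 0 → Ȟ^2 ≅ 0


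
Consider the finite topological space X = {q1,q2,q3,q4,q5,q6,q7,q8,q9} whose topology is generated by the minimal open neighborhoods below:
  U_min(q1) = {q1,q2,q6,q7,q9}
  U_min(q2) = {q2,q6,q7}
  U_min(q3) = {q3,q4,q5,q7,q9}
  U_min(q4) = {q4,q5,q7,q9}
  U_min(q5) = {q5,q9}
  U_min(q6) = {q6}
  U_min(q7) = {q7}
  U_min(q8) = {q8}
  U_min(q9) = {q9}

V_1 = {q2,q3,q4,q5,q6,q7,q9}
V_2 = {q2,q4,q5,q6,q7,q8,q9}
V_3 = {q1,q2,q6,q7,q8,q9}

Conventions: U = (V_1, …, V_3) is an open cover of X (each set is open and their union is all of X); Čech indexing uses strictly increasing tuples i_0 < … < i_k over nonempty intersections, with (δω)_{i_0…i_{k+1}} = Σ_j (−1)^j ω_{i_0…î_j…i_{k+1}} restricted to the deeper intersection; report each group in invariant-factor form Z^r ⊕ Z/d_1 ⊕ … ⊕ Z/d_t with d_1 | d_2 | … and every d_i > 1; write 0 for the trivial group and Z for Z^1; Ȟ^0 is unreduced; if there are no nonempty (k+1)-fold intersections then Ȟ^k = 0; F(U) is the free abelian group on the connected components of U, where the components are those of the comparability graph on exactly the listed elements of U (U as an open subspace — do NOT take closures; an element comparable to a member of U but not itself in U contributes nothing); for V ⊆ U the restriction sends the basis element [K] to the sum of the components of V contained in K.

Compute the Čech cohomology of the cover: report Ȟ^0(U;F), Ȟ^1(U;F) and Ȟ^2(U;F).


nerve simplices:
  V12={q2,q4,q5,q6,q7,q9} V13={q2,q6,q7,q9} V23={q2,q6,q7,q8,q9}
  V123={q2,q6,q7,q9}
components per intersection:
  V1: {q2,q3,q4,q5,q6,q7,q9}
  V2: {q2,q4,q5,q6,q7,q9} {q8}
  V3: {q1,q2,q6,q7,q9} {q8}
  V12: {q2,q4,q5,q6,q7,q9}
  V13: {q2,q6,q7} {q9}
  V23: {q2,q6,q7} {q8} {q9}
  V123: {q2,q6,q7} {q9}
C dims 5,6,2; δ0: rk 3, SNF 1^3; δ1: rk 2, SNF 1^2
degree 0: 5−3−0 = 2 → Ȟ^0 ≅ Z^2
degree 1: 6−2−3 = 1 → Ȟ^1 ≅ Z
degree 2: 2−0−2 = 0 → Ȟ^2 ≅ 0

Ȟ^0 = Z^2, Ȟ^1 = Z and Ȟ^2 = 0


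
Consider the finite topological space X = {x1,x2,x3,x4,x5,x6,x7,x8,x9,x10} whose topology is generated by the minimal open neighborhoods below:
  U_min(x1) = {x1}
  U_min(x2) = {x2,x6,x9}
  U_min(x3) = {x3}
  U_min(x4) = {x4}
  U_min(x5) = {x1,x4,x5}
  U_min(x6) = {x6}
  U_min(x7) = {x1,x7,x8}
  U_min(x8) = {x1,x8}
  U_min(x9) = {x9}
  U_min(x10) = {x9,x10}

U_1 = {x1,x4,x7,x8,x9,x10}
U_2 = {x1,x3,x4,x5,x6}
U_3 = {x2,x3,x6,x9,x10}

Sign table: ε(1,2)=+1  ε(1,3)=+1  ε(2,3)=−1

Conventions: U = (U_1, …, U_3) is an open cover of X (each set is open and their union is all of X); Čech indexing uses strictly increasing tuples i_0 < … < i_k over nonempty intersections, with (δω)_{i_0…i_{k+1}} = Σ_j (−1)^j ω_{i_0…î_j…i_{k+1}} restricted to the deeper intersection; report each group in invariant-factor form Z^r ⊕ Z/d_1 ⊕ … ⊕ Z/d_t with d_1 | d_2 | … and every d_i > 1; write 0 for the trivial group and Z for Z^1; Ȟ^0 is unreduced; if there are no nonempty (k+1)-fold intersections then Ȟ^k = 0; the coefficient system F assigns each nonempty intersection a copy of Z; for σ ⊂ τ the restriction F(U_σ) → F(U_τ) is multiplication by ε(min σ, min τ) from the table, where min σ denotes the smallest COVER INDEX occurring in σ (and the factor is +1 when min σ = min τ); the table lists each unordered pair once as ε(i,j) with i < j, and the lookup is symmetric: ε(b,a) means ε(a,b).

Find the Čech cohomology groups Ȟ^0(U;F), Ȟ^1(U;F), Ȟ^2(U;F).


nonempty intersections:
  U12={x1,x4} U13={x9,x10} U23={x3,x6}
C dims 3,3; δ0: rk 3, SNF 1^2·2
Ȟ^0: (3−3)−0=0 ⇒ 0
Ȟ^1: (3−0)−3=0 plus torsion [2] ⇒ Z/2
Ȟ^2: (0−0)−0=0 ⇒ 0

Ȟ^0 = 0, Ȟ^1 = Z/2 and Ȟ^2 = 0
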